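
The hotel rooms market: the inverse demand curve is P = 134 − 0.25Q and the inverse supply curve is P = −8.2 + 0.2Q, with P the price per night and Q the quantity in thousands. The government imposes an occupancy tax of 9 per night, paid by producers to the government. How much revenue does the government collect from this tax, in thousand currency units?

Rewrite in direct form: Qd = 536 − 4P and Qs = 5P + 41.
Without the tax, 536 − 4P = 5P + 41 gives 9P = 495, so P* = 55 and Q* = 316.
With the tax collected from producers, supply shifts: Qs = 5(P − 9) + 41.
Solving gives Q = 296 with consumers paying 60 and producers receiving 51 (the 9 wedge).
Revenue = t · Q = 9 · 296 = 2664.

Tax revenue = 2664 thousand.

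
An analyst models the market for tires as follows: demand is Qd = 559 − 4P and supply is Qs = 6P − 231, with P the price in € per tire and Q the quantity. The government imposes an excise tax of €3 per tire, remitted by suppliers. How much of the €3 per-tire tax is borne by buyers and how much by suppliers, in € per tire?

Before the tax: set 559 − 4P = 6P − 231 → P* = €79, Q* = 243.
With the tax collected from suppliers, supply shifts: Qs = 6(P − 3) − 231.
New equilibrium: buyers pay €80.8, suppliers receive €77.8, Q = 235.8. (Wedge: Pb − Ps = 3.)
Burden on buyers: €1.8; on suppliers: €1.2. (They sum to €3.)

Buyers bear €1.8 per tire; suppliers bear €1.2 per tire.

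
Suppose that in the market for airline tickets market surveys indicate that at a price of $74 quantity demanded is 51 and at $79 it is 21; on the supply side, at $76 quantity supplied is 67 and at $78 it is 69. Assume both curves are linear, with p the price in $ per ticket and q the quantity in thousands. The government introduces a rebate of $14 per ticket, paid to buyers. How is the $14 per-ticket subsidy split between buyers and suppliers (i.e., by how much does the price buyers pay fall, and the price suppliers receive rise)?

Demand slope: (21 − 51)/(79 − 74) = -6, so qd = 495 − 6p.
Supply slope: (69 − 67)/(78 − 76) = 1, so qs = p − 9.
Without the subsidy, 495 − 6p = p − 9 gives 7p = 504, so p* = $72 and q* = 63.
With a per-unit subsidy paid to buyers, each effectively pays p − 14, so demand becomes qd = 495 − 6(p − 14).
New equilibrium: buyers pay $70, suppliers receive $84, q = 75. (Wedge: pb − ps = −14.)
Gain to buyers: $2; to suppliers: $12. (They sum to $14.)

Buyers gain $2 per ticket; suppliers gain $12 per ticket.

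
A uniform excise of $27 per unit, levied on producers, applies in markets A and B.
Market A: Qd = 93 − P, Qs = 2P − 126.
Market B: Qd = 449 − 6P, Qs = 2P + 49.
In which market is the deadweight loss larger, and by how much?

Market B, by $303.75.

Market A: pre-tax P* = $73, Q* = 20; post-tax Q = 2; deadweight loss = $243.
Market B: pre-tax P* = $50, Q* = 149; post-tax Q = 108.5; deadweight loss = $546.75.
Difference: $243 vs $546.75 → market B is larger by $303.75.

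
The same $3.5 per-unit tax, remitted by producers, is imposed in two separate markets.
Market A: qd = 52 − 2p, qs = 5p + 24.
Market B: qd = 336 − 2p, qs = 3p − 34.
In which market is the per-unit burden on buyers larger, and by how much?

Market A: pre-tax p* = $4, q* = 44; post-tax q = 39; per-unit burden on buyers = $2.5.
Market B: pre-tax p* = $74, q* = 188; post-tax q = 183.8; per-unit burden on buyers = $2.1.
Difference: $2.5 vs $2.1 → market A is larger by $0.4.

Market A, by $0.4.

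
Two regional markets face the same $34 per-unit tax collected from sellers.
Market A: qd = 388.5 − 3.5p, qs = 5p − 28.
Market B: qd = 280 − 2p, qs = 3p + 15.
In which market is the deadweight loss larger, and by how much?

Market A: pre-tax p* = $49, q* = 217; post-tax q = 147; deadweight loss = $1190.
Market B: pre-tax p* = $53, q* = 174; post-tax q = 133.2; deadweight loss = $693.6.
Difference: $1190 vs $693.6 → market A is larger by $496.4.

Market A, by $496.4.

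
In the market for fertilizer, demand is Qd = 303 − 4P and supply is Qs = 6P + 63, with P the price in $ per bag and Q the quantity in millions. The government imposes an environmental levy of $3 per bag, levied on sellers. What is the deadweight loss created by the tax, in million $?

Deadweight loss = $10.8 million.

Without the tax, 303 − 4P = 6P + 63 gives 10P = 240, so P* = $24 and Q* = 207.
With the tax collected from sellers, supply shifts: Qs = 6(P − 3) + 63.
Solving gives Q = 199.8 with buyers paying $25.8 and sellers receiving $22.8 (the $3 wedge).
Quantity falls by |ΔQ| = |207 − 199.8| = 7.2.
DWL = ½ · t · |ΔQ| = ½ · 3 · 7.2 = $10.8.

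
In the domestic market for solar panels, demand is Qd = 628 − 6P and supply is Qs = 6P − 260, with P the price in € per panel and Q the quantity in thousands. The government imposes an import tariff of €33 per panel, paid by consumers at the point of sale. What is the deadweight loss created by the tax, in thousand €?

Deadweight loss = €1633.5 thousand.

Before the tax: set 628 − 6P = 6P − 260 → P* = €74, Q* = 184.
With the tax collected from consumers, demand (in seller-price terms) shifts: Qd = 628 − 6(P + 33).
New equilibrium: consumers pay €90.5, suppliers receive €57.5, Q = 85. (Wedge: Pb − Ps = 33.)
Quantity falls by |ΔQ| = |184 − 85| = 99.
DWL = ½ · t · |ΔQ| = ½ · 33 · 99 = €1633.5.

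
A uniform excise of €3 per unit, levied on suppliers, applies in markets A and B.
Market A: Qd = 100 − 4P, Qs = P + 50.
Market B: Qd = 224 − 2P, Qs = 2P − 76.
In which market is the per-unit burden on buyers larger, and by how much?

Market B, by €0.9.

Market A: pre-tax P* = €10, Q* = 60; post-tax Q = 57.6; per-unit burden on buyers = €0.6.
Market B: pre-tax P* = €75, Q* = 74; post-tax Q = 71; per-unit burden on buyers = €1.5.
Difference: €0.6 vs €1.5 → market B is larger by €0.9.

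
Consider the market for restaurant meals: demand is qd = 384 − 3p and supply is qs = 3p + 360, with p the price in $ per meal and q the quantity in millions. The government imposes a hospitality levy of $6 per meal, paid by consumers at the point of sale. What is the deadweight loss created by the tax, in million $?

Deadweight loss = $27 million.

Without the tax, 384 − 3p = 3p + 360 gives 6p = 24, so p* = $4 and q* = 372.
With the tax collected from consumers, demand (in seller-price terms) shifts: qd = 384 − 3(p + 6).
Solving gives q = 363 with consumers paying $7 and sellers receiving $1 (the $6 wedge).
Quantity falls by |ΔQ| = |372 − 363| = 9.
DWL = ½ · t · |ΔQ| = ½ · 6 · 9 = $27.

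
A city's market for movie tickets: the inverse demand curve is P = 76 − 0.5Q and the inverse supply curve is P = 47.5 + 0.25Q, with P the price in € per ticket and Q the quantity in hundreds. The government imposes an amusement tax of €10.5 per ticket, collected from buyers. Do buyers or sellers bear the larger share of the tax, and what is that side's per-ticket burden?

Rewrite in direct form: Qd = 152 − 2P and Qs = 4P − 190.
Before the tax: set 152 − 2P = 4P − 190 → P* = €57, Q* = 38.
With the tax collected from buyers, demand (in seller-price terms) shifts: Qd = 152 − 2(P + 10.5).
New equilibrium: buyers pay €64, sellers receive €53.5, Q = 24. (Wedge: Pb − Ps = 10.5.)
Per-ticket burden: buyers €7, sellers €3.5.
Buyers take the larger share because demand is less price-elastic here (demand slope 2 vs supply slope 4).
The less price-elastic side of the market bears the larger share of a per-unit tax.

Buyers bear the larger share: €7 per ticket.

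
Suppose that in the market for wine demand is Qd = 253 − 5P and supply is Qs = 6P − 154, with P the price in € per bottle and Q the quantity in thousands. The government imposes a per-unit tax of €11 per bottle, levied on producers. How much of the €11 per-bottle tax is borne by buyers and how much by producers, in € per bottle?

Without the tax, 253 − 5P = 6P − 154 gives 11P = 407, so P* = €37 and Q* = 68.
With the tax collected from producers, supply shifts: Qs = 6(P − 11) − 154.
New equilibrium: buyers pay €43, producers receive €32, Q = 38. (Wedge: Pb − Ps = 11.)
Burden on buyers: €6; on producers: €5. (They sum to €11.)

Buyers bear €6 per bottle; producers bear €5 per bottle.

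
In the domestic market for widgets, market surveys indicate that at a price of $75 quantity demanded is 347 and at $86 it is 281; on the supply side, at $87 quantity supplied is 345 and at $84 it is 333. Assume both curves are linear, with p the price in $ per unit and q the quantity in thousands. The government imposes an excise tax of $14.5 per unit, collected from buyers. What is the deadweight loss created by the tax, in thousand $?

Deadweight loss = $252.3 thousand.

Demand slope: (281 − 347)/(86 − 75) = -6, so qd = 797 − 6p.
Supply slope: (333 − 345)/(84 − 87) = 4, so qs = 4p − 3.
Before the tax: set 797 − 6p = 4p − 3 → p* = $80, q* = 317.
With the tax collected from buyers, demand (in seller-price terms) shifts: qd = 797 − 6(p + 14.5).
Solving gives q = 282.2 with buyers paying $85.8 and producers receiving $71.3 (the $14.5 wedge).
Quantity falls by |ΔQ| = |317 − 282.2| = 34.8.
DWL = ½ · t · |ΔQ| = ½ · 14.5 · 34.8 = $252.3.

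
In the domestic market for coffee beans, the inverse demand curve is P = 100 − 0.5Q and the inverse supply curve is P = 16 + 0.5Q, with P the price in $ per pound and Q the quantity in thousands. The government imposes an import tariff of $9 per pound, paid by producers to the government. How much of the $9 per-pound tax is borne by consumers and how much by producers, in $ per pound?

Rewrite in direct form: Qd = 200 − 2P and Qs = 2P − 32.
Without the tax, 200 − 2P = 2P − 32 gives 4P = 232, so P* = $58 and Q* = 84.
With the tax collected from producers, supply shifts: Qs = 2(P − 9) − 32.
New equilibrium: consumers pay $62.5, producers receive $53.5, Q = 75. (Wedge: Pb − Ps = 9.)
Burden on consumers: $4.5; on producers: $4.5. (They sum to $9.)
The less price-elastic side of the market bears the larger share of a per-unit tax.

Consumers bear $4.5 per pound; producers bear $4.5 per pound.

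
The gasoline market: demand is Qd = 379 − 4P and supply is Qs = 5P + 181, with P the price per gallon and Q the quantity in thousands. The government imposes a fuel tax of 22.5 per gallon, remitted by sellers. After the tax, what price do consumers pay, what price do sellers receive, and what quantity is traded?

Without the tax, 379 − 4P = 5P + 181 gives 9P = 198, so P* = 22 and Q* = 291.
With the tax collected from sellers, supply shifts: Qs = 5(P − 22.5) + 181.
New equilibrium: consumers pay 34.5, sellers receive 12, Q = 241. (Wedge: Pb − Ps = 22.5.)

Consumers pay 34.5; sellers receive 12; quantity = 241.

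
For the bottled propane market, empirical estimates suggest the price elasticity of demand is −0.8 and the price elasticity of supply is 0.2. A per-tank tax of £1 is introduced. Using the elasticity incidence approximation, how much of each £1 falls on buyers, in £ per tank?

Incidence ratio: buyers' share ≈ εs / (εs + |εd|) = 0.2 / (0.2 + 0.8) = 0.2.
So buyers bear ≈ 0.2 × £1 = £0.2; producers bear £0.8.

Buyers bear ≈ £0.2 per tank.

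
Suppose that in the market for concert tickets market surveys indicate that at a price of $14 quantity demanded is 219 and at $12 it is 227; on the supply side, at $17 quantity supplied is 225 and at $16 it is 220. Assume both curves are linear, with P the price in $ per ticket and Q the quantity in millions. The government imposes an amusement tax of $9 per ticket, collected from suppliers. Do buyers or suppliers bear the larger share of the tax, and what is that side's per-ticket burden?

Buyers bear the larger share: $5 per ticket.

Demand slope: (227 − 219)/(12 − 14) = -4, so Qd = 275 − 4P.
Supply slope: (220 − 225)/(16 − 17) = 5, so Qs = 5P + 140.
Before the tax: set 275 − 4P = 5P + 140 → P* = $15, Q* = 215.
With the tax collected from suppliers, supply shifts: Qs = 5(P − 9) + 140.
New equilibrium: buyers pay $20, suppliers receive $11, Q = 195. (Wedge: Pb − Ps = 9.)
Per-ticket burden: buyers $5, suppliers $4.
Buyers take the larger share because demand is less price-elastic here (demand slope 4 vs supply slope 5).
The less price-elastic side of the market bears the larger share of a per-unit tax.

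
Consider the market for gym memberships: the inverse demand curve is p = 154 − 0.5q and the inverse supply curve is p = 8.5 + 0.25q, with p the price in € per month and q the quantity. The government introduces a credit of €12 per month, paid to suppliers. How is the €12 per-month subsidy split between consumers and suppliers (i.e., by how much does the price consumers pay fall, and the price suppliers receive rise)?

Rewrite in direct form: qd = 308 − 2p and qs = 4p − 34.
Without the subsidy, 308 − 2p = 4p − 34 gives 6p = 342, so p* = €57 and q* = 194.
With a per-unit subsidy paid to suppliers, each receives p + 12 per unit sold, so supply becomes qs = 4(p + 12) − 34.
New equilibrium: consumers pay €49, suppliers receive €61, q = 210. (Wedge: pb − ps = −12.)
Gain to consumers: €8; to suppliers: €4. (They sum to €12.)

Consumers gain €8 per month; suppliers gain €4 per month.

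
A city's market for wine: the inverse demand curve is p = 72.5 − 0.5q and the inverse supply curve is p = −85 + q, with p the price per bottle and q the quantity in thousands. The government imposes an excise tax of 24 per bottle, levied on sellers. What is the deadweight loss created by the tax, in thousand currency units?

Inverting to q(p) form: qd = 145 − 2p; qs = p + 85.
Before the tax: set 145 − 2p = p + 85 → p* = 20, q* = 105.
With the tax collected from sellers, supply shifts: qs = (p − 24) + 85.
Solving gives q = 89 with consumers paying 28 and sellers receiving 4 (the 24 wedge).
Quantity falls by |ΔQ| = |105 − 89| = 16.
DWL = ½ · t · |ΔQ| = ½ · 24 · 16 = 192.

Deadweight loss = 192 thousand.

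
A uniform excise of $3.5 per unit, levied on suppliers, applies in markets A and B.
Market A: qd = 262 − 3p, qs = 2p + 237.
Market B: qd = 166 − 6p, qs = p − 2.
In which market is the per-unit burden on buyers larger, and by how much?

Market A: pre-tax p* = $5, q* = 247; post-tax q = 242.8; per-unit burden on buyers = $1.4.
Market B: pre-tax p* = $24, q* = 22; post-tax q = 19; per-unit burden on buyers = $0.5.
Difference: $1.4 vs $0.5 → market A is larger by $0.9.

Market A, by $0.9.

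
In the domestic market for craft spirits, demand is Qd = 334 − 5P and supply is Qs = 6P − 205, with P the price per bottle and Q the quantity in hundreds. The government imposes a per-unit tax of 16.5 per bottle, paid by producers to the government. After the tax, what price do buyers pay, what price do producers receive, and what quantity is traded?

Buyers pay 58; producers receive 41.5; quantity = 44.

Without the tax, 334 − 5P = 6P − 205 gives 11P = 539, so P* = 49 and Q* = 89.
With the tax collected from producers, supply shifts: Qs = 6(P − 16.5) − 205.
Solving gives Q = 44 with buyers paying 58 and producers receiving 41.5 (the 16.5 wedge).
The less price-elastic side of the market bears the larger share of a per-unit tax.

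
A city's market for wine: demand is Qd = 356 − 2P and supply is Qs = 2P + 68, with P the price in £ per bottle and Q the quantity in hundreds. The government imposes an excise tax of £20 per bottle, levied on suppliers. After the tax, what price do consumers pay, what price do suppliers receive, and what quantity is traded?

Without the tax, 356 − 2P = 2P + 68 gives 4P = 288, so P* = £72 and Q* = 212.
With the tax collected from suppliers, supply shifts: Qs = 2(P − 20) + 68.
Solving gives Q = 192 with consumers paying £82 and suppliers receiving £62 (the £20 wedge).
The less price-elastic side of the market bears the larger share of a per-unit tax.

Consumers pay £82; suppliers receive £62; quantity = 192.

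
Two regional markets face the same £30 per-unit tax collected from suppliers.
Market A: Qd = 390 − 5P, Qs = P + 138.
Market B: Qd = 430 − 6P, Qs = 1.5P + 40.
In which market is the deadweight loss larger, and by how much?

Market A: pre-tax P* = £42, Q* = 180; post-tax Q = 155; deadweight loss = £375.
Market B: pre-tax P* = £52, Q* = 118; post-tax Q = 82; deadweight loss = £540.
Difference: £375 vs £540 → market B is larger by £165.

Market B, by £165.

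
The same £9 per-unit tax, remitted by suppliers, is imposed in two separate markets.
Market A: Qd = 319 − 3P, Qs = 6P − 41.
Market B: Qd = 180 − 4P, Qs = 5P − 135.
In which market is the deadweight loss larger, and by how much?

Market B, by £9.

Market A: pre-tax P* = £40, Q* = 199; post-tax Q = 181; deadweight loss = £81.
Market B: pre-tax P* = £35, Q* = 40; post-tax Q = 20; deadweight loss = £90.
Difference: £81 vs £90 → market B is larger by £9.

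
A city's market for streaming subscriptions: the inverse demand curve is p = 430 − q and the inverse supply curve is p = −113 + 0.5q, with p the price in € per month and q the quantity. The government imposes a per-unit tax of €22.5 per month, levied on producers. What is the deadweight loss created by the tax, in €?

Deadweight loss = €168.75.

Rewrite in direct form: qd = 430 − p and qs = 2p + 226.
Without the tax, 430 − p = 2p + 226 gives 3p = 204, so p* = €68 and q* = 362.
With the tax collected from producers, supply shifts: qs = 2(p − 22.5) + 226.
New equilibrium: consumers pay €83, producers receive €60.5, q = 347. (Wedge: pb − ps = 22.5.)
Quantity falls by |ΔQ| = |362 − 347| = 15.
DWL = ½ · t · |ΔQ| = ½ · 22.5 · 15 = €168.75.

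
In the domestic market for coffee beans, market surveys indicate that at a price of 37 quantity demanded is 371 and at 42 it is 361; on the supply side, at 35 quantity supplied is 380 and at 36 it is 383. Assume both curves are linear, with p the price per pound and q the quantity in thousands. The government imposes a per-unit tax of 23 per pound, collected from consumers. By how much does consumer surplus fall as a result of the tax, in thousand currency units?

Demand slope: (361 − 371)/(42 − 37) = -2, so qd = 445 − 2p.
Supply slope: (383 − 380)/(36 − 35) = 3, so qs = 3p + 275.
Before the tax: set 445 − 2p = 3p + 275 → p* = 34, q* = 377.
With the tax collected from consumers, demand (in seller-price terms) shifts: qd = 445 − 2(p + 23).
New equilibrium: consumers pay 47.8, producers receive 24.8, q = 349.4. (Wedge: pb − ps = 23.)
ΔCS is the trapezoid between Q = 349.4 and Q = 377 of height 13.8: ½ · (377 + 349.4) · 13.8 = 5012.16.

Consumer surplus falls by 5012.16 thousand.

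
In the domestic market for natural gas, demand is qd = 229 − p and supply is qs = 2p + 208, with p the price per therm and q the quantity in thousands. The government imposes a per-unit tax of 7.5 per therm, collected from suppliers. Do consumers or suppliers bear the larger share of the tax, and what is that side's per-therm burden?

Consumers bear the larger share: 5 per therm.

Without the tax, 229 − p = 2p + 208 gives 3p = 21, so p* = 7 and q* = 222.
With the tax collected from suppliers, supply shifts: qs = 2(p − 7.5) + 208.
New equilibrium: consumers pay 12, suppliers receive 4.5, q = 217. (Wedge: pb − ps = 7.5.)
Per-therm burden: consumers 5, suppliers 2.5.
Consumers take the larger share because demand is less price-elastic here (demand slope 1 vs supply slope 2).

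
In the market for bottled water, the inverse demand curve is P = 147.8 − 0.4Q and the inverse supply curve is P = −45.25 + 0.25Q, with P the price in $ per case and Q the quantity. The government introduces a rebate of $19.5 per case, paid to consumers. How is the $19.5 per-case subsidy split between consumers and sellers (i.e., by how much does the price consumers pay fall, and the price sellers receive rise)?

Inverting to Q(P) form: Qd = 369.5 − 2.5P; Qs = 4P + 181.
Before the subsidy: set 369.5 − 2.5P = 4P + 181 → P* = $29, Q* = 297.
With a per-unit subsidy paid to consumers, each effectively pays P − 19.5, so demand becomes Qd = 369.5 − 2.5(P − 19.5).
Solving gives Q = 327 with consumers paying $17 and sellers receiving $36.5 (the $19.5 wedge).
Gain to consumers: $12; to sellers: $7.5. (They sum to $19.5.)

Consumers gain $12 per case; sellers gain $7.5 per case.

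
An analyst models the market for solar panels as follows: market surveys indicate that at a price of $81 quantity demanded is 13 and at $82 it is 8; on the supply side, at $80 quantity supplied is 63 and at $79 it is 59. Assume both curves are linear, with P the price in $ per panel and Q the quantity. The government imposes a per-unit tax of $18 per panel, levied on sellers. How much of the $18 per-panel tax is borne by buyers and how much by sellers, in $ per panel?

Demand slope: (8 − 13)/(82 − 81) = -5, so Qd = 418 − 5P.
Supply slope: (59 − 63)/(79 − 80) = 4, so Qs = 4P − 257.
Before the tax: set 418 − 5P = 4P − 257 → P* = $75, Q* = 43.
With the tax collected from sellers, supply shifts: Qs = 4(P − 18) − 257.
Solving gives Q = 3 with buyers paying $83 and sellers receiving $65 (the $18 wedge).
Burden on buyers: $8; on sellers: $10. (They sum to $18.)
The less price-elastic side of the market bears the larger share of a per-unit tax.

Buyers bear $8 per panel; sellers bear $10 per panel.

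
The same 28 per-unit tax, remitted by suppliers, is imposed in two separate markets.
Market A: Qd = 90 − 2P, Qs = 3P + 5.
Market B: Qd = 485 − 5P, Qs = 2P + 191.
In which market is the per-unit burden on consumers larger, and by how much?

Market A, by 8.8.

Market A: pre-tax P* = 17, Q* = 56; post-tax Q = 22.4; per-unit burden on consumers = 16.8.
Market B: pre-tax P* = 42, Q* = 275; post-tax Q = 235; per-unit burden on consumers = 8.
Difference: 16.8 vs 8 → market A is larger by 8.8.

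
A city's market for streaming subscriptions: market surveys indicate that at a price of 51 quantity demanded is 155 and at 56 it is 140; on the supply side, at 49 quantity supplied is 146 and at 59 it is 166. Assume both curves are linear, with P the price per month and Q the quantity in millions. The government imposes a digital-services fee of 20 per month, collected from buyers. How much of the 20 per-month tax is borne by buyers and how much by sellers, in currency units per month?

Buyers bear 8 per month; sellers bear 12 per month.

Demand slope: (140 − 155)/(56 − 51) = -3, so Qd = 308 − 3P.
Supply slope: (166 − 146)/(59 − 49) = 2, so Qs = 2P + 48.
Without the tax, 308 − 3P = 2P + 48 gives 5P = 260, so P* = 52 and Q* = 152.
With the tax collected from buyers, demand (in seller-price terms) shifts: Qd = 308 − 3(P + 20).
New equilibrium: buyers pay 60, sellers receive 40, Q = 128. (Wedge: Pb − Ps = 20.)
Burden on buyers: 8; on sellers: 12. (They sum to 20.)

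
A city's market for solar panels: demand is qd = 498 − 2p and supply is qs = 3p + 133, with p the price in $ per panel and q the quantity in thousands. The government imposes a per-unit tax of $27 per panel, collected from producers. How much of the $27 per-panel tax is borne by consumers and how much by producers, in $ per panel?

Before the tax: set 498 − 2p = 3p + 133 → p* = $73, q* = 352.
With the tax collected from producers, supply shifts: qs = 3(p − 27) + 133.
New equilibrium: consumers pay $89.2, producers receive $62.2, q = 319.6. (Wedge: pb − ps = 27.)
Burden on consumers: $16.2; on producers: $10.8. (They sum to $27.)
The less price-elastic side of the market bears the larger share of a per-unit tax.

Consumers bear $16.2 per panel; producers bear $10.8 per panel.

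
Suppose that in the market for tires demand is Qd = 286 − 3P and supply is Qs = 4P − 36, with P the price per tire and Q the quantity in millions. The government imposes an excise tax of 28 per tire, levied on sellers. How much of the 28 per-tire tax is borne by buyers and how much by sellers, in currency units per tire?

Buyers bear 16 per tire; sellers bear 12 per tire.

Without the tax, 286 − 3P = 4P − 36 gives 7P = 322, so P* = 46 and Q* = 148.
With the tax collected from sellers, supply shifts: Qs = 4(P − 28) − 36.
New equilibrium: buyers pay 62, sellers receive 34, Q = 100. (Wedge: Pb − Ps = 28.)
Burden on buyers: 16; on sellers: 12. (They sum to 28.)
The less price-elastic side of the market bears the larger share of a per-unit tax.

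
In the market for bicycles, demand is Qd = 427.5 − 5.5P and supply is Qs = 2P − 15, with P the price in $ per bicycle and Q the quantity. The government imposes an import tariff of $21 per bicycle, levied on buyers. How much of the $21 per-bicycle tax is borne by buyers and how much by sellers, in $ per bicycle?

Before the tax: set 427.5 − 5.5P = 2P − 15 → P* = $59, Q* = 103.
With the tax collected from buyers, demand (in seller-price terms) shifts: Qd = 427.5 − 5.5(P + 21).
New equilibrium: buyers pay $64.6, sellers receive $43.6, Q = 72.2. (Wedge: Pb − Ps = 21.)
Burden on buyers: $5.6; on sellers: $15.4. (They sum to $21.)
The less price-elastic side of the market bears the larger share of a per-unit tax.

Buyers bear $5.6 per bicycle; sellers bear $15.4 per bicycle.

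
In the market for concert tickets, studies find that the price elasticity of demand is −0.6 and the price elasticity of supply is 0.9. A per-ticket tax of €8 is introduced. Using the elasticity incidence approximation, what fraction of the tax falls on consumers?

Consumers' share ≈ 0.6.

Incidence ratio: consumers' share ≈ εs / (εs + |εd|) = 0.9 / (0.9 + 0.6) = 0.6.
Supply is the more elastic side, so consumers bear the larger share.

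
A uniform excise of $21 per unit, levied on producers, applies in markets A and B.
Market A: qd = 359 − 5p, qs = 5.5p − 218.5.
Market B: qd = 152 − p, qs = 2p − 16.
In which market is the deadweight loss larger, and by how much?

Market A, by $430.5.

Market A: pre-tax p* = $55, q* = 84; post-tax q = 29; deadweight loss = $577.5.
Market B: pre-tax p* = $56, q* = 96; post-tax q = 82; deadweight loss = $147.
Difference: $577.5 vs $147 → market A is larger by $430.5.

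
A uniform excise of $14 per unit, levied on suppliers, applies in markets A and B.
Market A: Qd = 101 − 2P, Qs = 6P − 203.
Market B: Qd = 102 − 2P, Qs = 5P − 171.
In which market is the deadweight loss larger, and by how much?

Market A, by $7.

Market A: pre-tax P* = $38, Q* = 25; post-tax Q = 4; deadweight loss = $147.
Market B: pre-tax P* = $39, Q* = 24; post-tax Q = 4; deadweight loss = $140.
Difference: $147 vs $140 → market A is larger by $7.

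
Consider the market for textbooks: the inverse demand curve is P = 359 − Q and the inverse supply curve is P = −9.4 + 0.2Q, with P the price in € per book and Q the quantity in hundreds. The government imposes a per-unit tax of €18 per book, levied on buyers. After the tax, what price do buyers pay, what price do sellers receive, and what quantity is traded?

Buyers pay €67; sellers receive €49; quantity = 292.

Rewrite in direct form: Qd = 359 − P and Qs = 5P + 47.
Before the tax: set 359 − P = 5P + 47 → P* = €52, Q* = 307.
With the tax collected from buyers, demand (in seller-price terms) shifts: Qd = 359 − (P + 18).
New equilibrium: buyers pay €67, sellers receive €49, Q = 292. (Wedge: Pb − Ps = 18.)
The less price-elastic side of the market bears the larger share of a per-unit tax.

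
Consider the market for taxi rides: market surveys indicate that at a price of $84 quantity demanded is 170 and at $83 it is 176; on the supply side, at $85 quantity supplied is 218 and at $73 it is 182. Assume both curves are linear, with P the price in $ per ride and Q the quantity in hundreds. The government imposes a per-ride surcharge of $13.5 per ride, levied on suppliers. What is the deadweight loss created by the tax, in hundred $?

Demand slope: (176 − 170)/(83 − 84) = -6, so Qd = 674 − 6P.
Supply slope: (182 − 218)/(73 − 85) = 3, so Qs = 3P − 37.
Without the tax, 674 − 6P = 3P − 37 gives 9P = 711, so P* = $79 and Q* = 200.
With the tax collected from suppliers, supply shifts: Qs = 3(P − 13.5) − 37.
New equilibrium: buyers pay $83.5, suppliers receive $70, Q = 173. (Wedge: Pb − Ps = 13.5.)
Quantity falls by |ΔQ| = |200 − 173| = 27.
DWL = ½ · t · |ΔQ| = ½ · 13.5 · 27 = $182.25.

Deadweight loss = $182.25 hundred.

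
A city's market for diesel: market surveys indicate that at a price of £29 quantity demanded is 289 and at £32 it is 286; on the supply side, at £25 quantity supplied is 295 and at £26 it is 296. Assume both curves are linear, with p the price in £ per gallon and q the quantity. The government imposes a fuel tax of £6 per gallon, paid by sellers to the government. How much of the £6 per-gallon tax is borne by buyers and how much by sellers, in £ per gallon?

Demand slope: (286 − 289)/(32 − 29) = -1, so qd = 318 − p.
Supply slope: (296 − 295)/(26 − 25) = 1, so qs = p + 270.
Without the tax, 318 − p = p + 270 gives 2p = 48, so p* = £24 and q* = 294.
With the tax collected from sellers, supply shifts: qs = (p − 6) + 270.
Solving gives q = 291 with buyers paying £27 and sellers receiving £21 (the £6 wedge).
Burden on buyers: £3; on sellers: £3. (They sum to £6.)

Buyers bear £3 per gallon; sellers bear £3 per gallon.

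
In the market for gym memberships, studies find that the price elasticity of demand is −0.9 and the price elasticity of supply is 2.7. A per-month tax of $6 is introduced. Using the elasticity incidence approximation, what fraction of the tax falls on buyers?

Buyers' share ≈ 0.75.

Incidence ratio: buyers' share ≈ εs / (εs + |εd|) = 2.7 / (2.7 + 0.9) = 0.75.
Supply is the more elastic side, so buyers bear the larger share.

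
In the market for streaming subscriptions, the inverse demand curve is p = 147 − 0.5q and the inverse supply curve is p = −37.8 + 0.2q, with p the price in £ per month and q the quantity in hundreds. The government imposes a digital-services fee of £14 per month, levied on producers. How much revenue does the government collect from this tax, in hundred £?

Tax revenue = £3416 hundred.

Inverting to q(p) form: qd = 294 − 2p; qs = 5p + 189.
Before the tax: set 294 − 2p = 5p + 189 → p* = £15, q* = 264.
With the tax collected from producers, supply shifts: qs = 5(p − 14) + 189.
New equilibrium: consumers pay £25, producers receive £11, q = 244. (Wedge: pb − ps = 14.)
Revenue = t · Q = 14 · 244 = £3416.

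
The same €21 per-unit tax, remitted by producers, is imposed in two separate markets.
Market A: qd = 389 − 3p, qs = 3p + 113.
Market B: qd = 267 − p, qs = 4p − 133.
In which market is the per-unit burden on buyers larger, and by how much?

Market B, by €6.3.

Market A: pre-tax p* = €46, q* = 251; post-tax q = 219.5; per-unit burden on buyers = €10.5.
Market B: pre-tax p* = €80, q* = 187; post-tax q = 170.2; per-unit burden on buyers = €16.8.
Difference: €10.5 vs €16.8 → market B is larger by €6.3.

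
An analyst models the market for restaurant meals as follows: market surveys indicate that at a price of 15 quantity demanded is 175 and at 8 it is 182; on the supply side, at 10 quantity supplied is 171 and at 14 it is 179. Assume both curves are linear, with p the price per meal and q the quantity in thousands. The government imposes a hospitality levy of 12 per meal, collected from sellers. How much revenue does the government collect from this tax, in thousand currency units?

Demand slope: (182 − 175)/(8 − 15) = -1, so qd = 190 − p.
Supply slope: (179 − 171)/(14 − 10) = 2, so qs = 2p + 151.
Before the tax: set 190 − p = 2p + 151 → p* = 13, q* = 177.
With the tax collected from sellers, supply shifts: qs = 2(p − 12) + 151.
New equilibrium: buyers pay 21, sellers receive 9, q = 169. (Wedge: pb − ps = 12.)
Revenue = t · Q = 12 · 169 = 2028.

Tax revenue = 2028 thousand.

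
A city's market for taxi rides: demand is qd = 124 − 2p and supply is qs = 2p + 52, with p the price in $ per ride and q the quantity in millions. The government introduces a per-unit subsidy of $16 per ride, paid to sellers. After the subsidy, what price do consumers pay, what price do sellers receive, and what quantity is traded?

Consumers pay $10; sellers receive $26; quantity = 104.

Before the subsidy: set 124 − 2p = 2p + 52 → p* = $18, q* = 88.
With a per-unit subsidy paid to sellers, each receives p + 16 per unit sold, so supply becomes qs = 2(p + 16) + 52.
New equilibrium: consumers pay $10, sellers receive $26, q = 104. (Wedge: pb − ps = −16.)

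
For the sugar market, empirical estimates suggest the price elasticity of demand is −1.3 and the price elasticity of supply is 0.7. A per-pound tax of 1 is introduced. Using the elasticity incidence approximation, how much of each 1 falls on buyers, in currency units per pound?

Buyers bear ≈ 0.35 per pound.

Incidence ratio: buyers' share ≈ εs / (εs + |εd|) = 0.7 / (0.7 + 1.3) = 0.35.
So buyers bear ≈ 0.35 × 1 = 0.35; producers bear 0.65.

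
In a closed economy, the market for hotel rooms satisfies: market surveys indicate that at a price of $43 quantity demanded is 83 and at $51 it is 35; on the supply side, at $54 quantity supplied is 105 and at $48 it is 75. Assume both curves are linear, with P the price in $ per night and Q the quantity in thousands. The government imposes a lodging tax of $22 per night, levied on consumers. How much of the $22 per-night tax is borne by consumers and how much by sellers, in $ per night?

Demand slope: (35 − 83)/(51 − 43) = -6, so Qd = 341 − 6P.
Supply slope: (75 − 105)/(48 − 54) = 5, so Qs = 5P − 165.
Without the tax, 341 − 6P = 5P − 165 gives 11P = 506, so P* = $46 and Q* = 65.
With the tax collected from consumers, demand (in seller-price terms) shifts: Qd = 341 − 6(P + 22).
New equilibrium: consumers pay $56, sellers receive $34, Q = 5. (Wedge: Pb − Ps = 22.)
Burden on consumers: $10; on sellers: $12. (They sum to $22.)

Consumers bear $10 per night; sellers bear $12 per night.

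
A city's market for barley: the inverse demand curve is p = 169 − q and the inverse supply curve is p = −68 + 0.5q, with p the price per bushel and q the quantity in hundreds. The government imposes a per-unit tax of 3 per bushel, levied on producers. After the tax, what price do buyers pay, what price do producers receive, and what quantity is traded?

Rewrite in direct form: qd = 169 − p and qs = 2p + 136.
Without the tax, 169 − p = 2p + 136 gives 3p = 33, so p* = 11 and q* = 158.
With the tax collected from producers, supply shifts: qs = 2(p − 3) + 136.
Solving gives q = 156 with buyers paying 13 and producers receiving 10 (the 3 wedge).
The less price-elastic side of the market bears the larger share of a per-unit tax.

Buyers pay 13; producers receive 10; quantity = 156.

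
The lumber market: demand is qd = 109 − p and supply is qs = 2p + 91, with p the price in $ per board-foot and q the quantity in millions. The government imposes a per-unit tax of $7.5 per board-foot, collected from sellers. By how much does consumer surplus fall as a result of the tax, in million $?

Before the tax: set 109 − p = 2p + 91 → p* = $6, q* = 103.
With the tax collected from sellers, supply shifts: qs = 2(p − 7.5) + 91.
Solving gives q = 98 with consumers paying $11 and sellers receiving $3.5 (the $7.5 wedge).
ΔCS is the trapezoid between Q = 98 and Q = 103 of height $5: ½ · (103 + 98) · 5 = $502.5.

Consumer surplus falls by $502.5 million.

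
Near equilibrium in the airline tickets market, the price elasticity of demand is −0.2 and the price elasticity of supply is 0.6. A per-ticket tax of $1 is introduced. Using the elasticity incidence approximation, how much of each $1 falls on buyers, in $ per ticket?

Buyers bear ≈ $0.75 per ticket.

Incidence ratio: buyers' share ≈ εs / (εs + |εd|) = 0.6 / (0.6 + 0.2) = 0.75.
So buyers bear ≈ 0.75 × $1 = $0.75; suppliers bear $0.25.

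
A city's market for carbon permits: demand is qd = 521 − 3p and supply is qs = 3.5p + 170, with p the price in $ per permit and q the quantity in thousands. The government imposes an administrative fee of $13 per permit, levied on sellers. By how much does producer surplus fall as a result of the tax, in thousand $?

Before the tax: set 521 − 3p = 3.5p + 170 → p* = $54, q* = 359.
With the tax collected from sellers, supply shifts: qs = 3.5(p − 13) + 170.
New equilibrium: buyers pay $61, sellers receive $48, q = 338. (Wedge: pb − ps = 13.)
ΔPS is the trapezoid between Q = 338 and Q = 359 of height $6: ½ · (359 + 338) · 6 = $2091.

Producer surplus falls by $2091 thousand.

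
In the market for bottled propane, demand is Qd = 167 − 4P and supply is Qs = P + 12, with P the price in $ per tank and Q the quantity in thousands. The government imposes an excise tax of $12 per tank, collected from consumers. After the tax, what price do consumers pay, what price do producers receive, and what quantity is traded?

Without the tax, 167 − 4P = P + 12 gives 5P = 155, so P* = $31 and Q* = 43.
With the tax collected from consumers, demand (in seller-price terms) shifts: Qd = 167 − 4(P + 12).
Solving gives Q = 33.4 with consumers paying $33.4 and producers receiving $21.4 (the $12 wedge).
The less price-elastic side of the market bears the larger share of a per-unit tax.

Consumers pay $33.4; producers receive $21.4; quantity = 33.4.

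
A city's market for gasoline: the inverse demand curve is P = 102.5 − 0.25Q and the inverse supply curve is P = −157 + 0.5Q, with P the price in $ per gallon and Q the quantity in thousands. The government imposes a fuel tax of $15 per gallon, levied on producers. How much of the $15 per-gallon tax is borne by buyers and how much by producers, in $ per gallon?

Buyers bear $5 per gallon; producers bear $10 per gallon.

Rewrite in direct form: Qd = 410 − 4P and Qs = 2P + 314.
Before the tax: set 410 − 4P = 2P + 314 → P* = $16, Q* = 346.
With the tax collected from producers, supply shifts: Qs = 2(P − 15) + 314.
New equilibrium: buyers pay $21, producers receive $6, Q = 326. (Wedge: Pb − Ps = 15.)
Burden on buyers: $5; on producers: $10. (They sum to $15.)
The less price-elastic side of the market bears the larger share of a per-unit tax.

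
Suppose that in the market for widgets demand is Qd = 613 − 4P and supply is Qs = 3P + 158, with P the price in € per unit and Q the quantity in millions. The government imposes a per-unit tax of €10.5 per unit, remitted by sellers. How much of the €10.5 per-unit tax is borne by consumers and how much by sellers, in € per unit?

Without the tax, 613 − 4P = 3P + 158 gives 7P = 455, so P* = €65 and Q* = 353.
With the tax collected from sellers, supply shifts: Qs = 3(P − 10.5) + 158.
New equilibrium: consumers pay €69.5, sellers receive €59, Q = 335. (Wedge: Pb − Ps = 10.5.)
Burden on consumers: €4.5; on sellers: €6. (They sum to €10.5.)

Consumers bear €4.5 per unit; sellers bear €6 per unit.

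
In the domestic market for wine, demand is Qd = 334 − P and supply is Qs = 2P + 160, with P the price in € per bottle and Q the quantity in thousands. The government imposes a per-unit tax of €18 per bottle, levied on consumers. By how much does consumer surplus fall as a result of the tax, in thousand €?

Before the tax: set 334 − P = 2P + 160 → P* = €58, Q* = 276.
With the tax collected from consumers, demand (in seller-price terms) shifts: Qd = 334 − (P + 18).
Solving gives Q = 264 with consumers paying €70 and producers receiving €52 (the €18 wedge).
ΔCS is the trapezoid between Q = 264 and Q = 276 of height €12: ½ · (276 + 264) · 12 = €3240.

Consumer surplus falls by €3240 thousand.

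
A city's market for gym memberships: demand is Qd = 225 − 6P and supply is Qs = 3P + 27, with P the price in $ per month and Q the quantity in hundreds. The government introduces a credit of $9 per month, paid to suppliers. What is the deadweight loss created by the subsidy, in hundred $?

Deadweight loss = $81 hundred.

Without the subsidy, 225 − 6P = 3P + 27 gives 9P = 198, so P* = $22 and Q* = 93.
With a per-unit subsidy paid to suppliers, each receives P + 9 per unit sold, so supply becomes Qs = 3(P + 9) + 27.
Solving gives Q = 111 with consumers paying $19 and suppliers receiving $28 (the $9 wedge).
Quantity rises by |ΔQ| = |93 − 111| = 18.
DWL = ½ · t · |ΔQ| = ½ · 9 · 18 = $81.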